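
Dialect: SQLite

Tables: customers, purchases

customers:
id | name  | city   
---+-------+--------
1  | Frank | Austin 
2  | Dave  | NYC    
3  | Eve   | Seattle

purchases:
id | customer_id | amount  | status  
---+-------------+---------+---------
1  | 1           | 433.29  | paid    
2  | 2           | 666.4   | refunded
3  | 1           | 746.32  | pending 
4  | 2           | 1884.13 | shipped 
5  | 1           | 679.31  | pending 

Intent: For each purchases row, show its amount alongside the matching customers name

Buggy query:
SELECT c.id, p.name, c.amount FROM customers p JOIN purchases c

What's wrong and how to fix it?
Bug: Missing join condition: each purchases row is matched to all customers rows instead of just its own

Fix: Specify the join condition linking the foreign key to the parent id

Corrected query:
SELECT c.id, p.name, c.amount FROM customers p JOIN purchases c ON c.customer_id = p.id

Result:
id | name  | amount 
---+-------+--------
1  | Frank | 433.29 
2  | Dave  | 666.4  
3  | Frank | 746.32 
4  | Dave  | 1884.13
5  | Frank | 679.31 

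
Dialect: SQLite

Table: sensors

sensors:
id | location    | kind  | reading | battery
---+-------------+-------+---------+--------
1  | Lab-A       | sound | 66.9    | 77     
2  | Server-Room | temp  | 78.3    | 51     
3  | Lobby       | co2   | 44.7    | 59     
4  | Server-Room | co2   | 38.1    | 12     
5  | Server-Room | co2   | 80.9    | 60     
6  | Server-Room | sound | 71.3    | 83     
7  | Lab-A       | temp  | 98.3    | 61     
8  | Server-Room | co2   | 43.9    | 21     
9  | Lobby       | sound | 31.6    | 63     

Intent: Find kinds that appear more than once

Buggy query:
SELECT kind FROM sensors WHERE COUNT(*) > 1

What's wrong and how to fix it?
Bug: WHERE can't reference COUNT(*); aggregates are computed after WHERE

Fix: Group first, then use HAVING for the count condition

Corrected query:
SELECT kind FROM sensors GROUP BY kind HAVING COUNT(*) > 1

Result:
kind 
-----
co2  
sound
temp 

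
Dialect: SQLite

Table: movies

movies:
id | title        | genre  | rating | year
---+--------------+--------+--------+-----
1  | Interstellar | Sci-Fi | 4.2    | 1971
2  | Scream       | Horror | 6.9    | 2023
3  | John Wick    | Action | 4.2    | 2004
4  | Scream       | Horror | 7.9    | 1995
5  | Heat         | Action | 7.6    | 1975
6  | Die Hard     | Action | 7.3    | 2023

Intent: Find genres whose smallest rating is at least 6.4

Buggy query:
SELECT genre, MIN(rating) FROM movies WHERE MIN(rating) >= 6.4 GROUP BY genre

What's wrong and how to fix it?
Bug: MIN() in WHERE is a misuse of aggregate

Fix: Use HAVING for the per-group MIN condition

Corrected query:
SELECT genre, MIN(rating) FROM movies GROUP BY genre HAVING MIN(rating) >= 6.4

Result:
genre  | MIN(rating)
-------+------------
Horror | 6.9        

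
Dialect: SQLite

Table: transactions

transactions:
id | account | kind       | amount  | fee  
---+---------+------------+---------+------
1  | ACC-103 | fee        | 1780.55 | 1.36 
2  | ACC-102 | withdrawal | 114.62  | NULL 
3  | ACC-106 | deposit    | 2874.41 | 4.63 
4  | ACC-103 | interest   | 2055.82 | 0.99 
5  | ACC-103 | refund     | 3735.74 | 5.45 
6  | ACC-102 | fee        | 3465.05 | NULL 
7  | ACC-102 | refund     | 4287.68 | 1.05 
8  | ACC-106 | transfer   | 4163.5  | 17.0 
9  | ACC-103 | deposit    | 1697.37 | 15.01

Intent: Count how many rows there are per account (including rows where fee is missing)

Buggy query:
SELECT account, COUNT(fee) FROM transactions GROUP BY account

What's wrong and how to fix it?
Bug: COUNT(fee) skips NULLs, so groups with missing fee are undercounted

Fix: Use COUNT(*) to count all rows regardless of NULL

Corrected query:
SELECT account, COUNT(*) FROM transactions GROUP BY account

Result:
account | COUNT(*)
--------+---------
ACC-102 | 3       
ACC-103 | 4       
ACC-106 | 2       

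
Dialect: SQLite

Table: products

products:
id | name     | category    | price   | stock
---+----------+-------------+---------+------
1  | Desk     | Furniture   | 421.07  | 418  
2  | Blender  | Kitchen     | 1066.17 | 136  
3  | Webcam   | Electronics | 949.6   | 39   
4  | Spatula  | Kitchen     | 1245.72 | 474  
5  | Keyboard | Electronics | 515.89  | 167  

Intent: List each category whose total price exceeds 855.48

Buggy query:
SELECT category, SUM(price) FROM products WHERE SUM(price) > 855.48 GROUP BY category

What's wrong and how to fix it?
Bug: Aggregate functions cannot appear in a WHERE clause

Fix: Use HAVING (which filters groups after aggregation) instead of WHERE

Corrected query:
SELECT category, SUM(price) FROM products GROUP BY category HAVING SUM(price) > 855.48

Result:
category    | SUM(price)
------------+-----------
Electronics | 1465.49   
Kitchen     | 2311.89   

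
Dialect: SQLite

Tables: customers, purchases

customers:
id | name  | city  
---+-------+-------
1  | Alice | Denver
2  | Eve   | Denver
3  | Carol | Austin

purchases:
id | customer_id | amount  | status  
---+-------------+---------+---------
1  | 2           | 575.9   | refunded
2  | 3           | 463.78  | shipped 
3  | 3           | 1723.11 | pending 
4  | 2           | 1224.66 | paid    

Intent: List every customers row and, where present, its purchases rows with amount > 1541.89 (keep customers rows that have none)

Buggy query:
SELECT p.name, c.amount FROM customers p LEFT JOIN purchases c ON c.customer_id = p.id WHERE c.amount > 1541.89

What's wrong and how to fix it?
Bug: Filtering c.amount in WHERE discards the NULL rows produced by LEFT JOIN, turning it into an inner join

Fix: Move the right-table condition into the ON clause so unmatched parents are kept

Corrected query:
SELECT p.name, c.amount FROM customers p LEFT JOIN purchases c ON c.customer_id = p.id AND c.amount > 1541.89

Result:
name  | amount 
------+--------
Alice | NULL   
Eve   | NULL   
Carol | 1723.11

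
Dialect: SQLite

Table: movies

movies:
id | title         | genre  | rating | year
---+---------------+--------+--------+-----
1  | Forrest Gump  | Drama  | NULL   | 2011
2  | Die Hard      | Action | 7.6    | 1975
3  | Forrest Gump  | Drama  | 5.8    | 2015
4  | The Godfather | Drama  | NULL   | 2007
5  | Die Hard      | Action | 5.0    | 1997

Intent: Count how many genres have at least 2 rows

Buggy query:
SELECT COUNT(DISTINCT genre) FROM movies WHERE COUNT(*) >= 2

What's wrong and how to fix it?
Bug: COUNT(*) cannot appear in WHERE; the per-group count doesn't exist yet

Fix: Group first with HAVING COUNT(*) >= 2, then COUNT the resulting groups

Corrected query:
SELECT COUNT(*) FROM (SELECT genre FROM movies GROUP BY genre HAVING COUNT(*) >= 2)

Result:
COUNT(*)
--------
2       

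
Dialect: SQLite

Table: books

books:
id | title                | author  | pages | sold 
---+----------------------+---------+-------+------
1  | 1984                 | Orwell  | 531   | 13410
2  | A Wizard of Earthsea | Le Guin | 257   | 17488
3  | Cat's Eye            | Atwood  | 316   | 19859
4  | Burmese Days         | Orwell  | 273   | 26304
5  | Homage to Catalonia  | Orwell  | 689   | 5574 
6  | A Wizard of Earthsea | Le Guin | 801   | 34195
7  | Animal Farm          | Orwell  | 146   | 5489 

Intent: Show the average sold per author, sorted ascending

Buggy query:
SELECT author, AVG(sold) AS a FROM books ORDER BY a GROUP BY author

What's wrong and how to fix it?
Bug: GROUP BY must precede ORDER BY

Fix: Move ORDER BY to the end, after GROUP BY

Corrected query:
SELECT author, AVG(sold) AS a FROM books GROUP BY author ORDER BY a

Result:
author  | a       
--------+---------
Orwell  | 12694.25
Atwood  | 19859   
Le Guin | 25841.5 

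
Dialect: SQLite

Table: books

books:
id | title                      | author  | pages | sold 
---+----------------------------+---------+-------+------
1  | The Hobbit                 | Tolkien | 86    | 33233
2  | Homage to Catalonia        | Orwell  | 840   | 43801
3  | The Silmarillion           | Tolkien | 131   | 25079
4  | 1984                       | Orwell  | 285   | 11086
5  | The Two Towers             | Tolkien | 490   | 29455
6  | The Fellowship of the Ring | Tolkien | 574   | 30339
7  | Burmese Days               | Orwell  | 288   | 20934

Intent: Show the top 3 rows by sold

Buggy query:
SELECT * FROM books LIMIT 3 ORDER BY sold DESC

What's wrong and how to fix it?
Bug: LIMIT must come after ORDER BY

Fix: Swap the clauses: ORDER BY first, then LIMIT

Corrected query:
SELECT * FROM books ORDER BY sold DESC LIMIT 3

Result:
id | title                      | author  | pages | sold 
---+----------------------------+---------+-------+------
2  | Homage to Catalonia        | Orwell  | 840   | 43801
1  | The Hobbit                 | Tolkien | 86    | 33233
6  | The Fellowship of the Ring | Tolkien | 574   | 30339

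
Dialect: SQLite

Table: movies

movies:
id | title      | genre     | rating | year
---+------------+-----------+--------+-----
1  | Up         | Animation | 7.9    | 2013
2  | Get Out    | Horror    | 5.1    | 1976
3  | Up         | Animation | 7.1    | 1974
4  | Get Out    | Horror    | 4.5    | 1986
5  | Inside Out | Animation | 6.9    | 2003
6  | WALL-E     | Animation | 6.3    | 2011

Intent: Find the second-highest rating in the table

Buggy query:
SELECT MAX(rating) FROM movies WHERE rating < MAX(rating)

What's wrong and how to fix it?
Bug: The inner MAX is an aggregate inside WHERE, which is not allowed

Fix: Put the inner MAX in a scalar subquery

Corrected query:
SELECT MAX(rating) FROM movies WHERE rating < (SELECT MAX(rating) FROM movies)

Result:
MAX(rating)
-----------
7.1        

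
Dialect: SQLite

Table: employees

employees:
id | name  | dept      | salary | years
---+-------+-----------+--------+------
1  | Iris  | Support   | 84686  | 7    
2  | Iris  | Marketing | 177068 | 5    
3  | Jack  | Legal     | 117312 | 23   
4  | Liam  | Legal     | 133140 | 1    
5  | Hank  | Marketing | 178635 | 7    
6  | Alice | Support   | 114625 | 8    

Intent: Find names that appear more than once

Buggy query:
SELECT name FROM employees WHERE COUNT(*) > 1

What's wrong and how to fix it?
Bug: WHERE can't reference COUNT(*); aggregates are computed after WHERE

Fix: Group first, then use HAVING for the count condition

Corrected query:
SELECT name FROM employees GROUP BY name HAVING COUNT(*) > 1

Result:
name
----
Iris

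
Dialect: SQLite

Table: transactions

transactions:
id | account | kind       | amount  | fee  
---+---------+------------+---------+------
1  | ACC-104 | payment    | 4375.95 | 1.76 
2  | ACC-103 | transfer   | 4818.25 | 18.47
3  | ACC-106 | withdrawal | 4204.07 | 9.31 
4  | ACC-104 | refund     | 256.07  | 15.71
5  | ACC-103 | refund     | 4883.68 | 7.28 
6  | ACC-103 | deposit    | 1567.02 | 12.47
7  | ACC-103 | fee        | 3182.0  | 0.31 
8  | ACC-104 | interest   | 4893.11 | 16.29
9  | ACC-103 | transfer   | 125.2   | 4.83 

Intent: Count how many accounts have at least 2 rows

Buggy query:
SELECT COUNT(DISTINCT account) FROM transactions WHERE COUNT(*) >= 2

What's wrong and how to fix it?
Bug: WHERE filters individual rows, not groups, so a group-level COUNT is invalid there

Fix: Use a subquery that GROUPs and filters with HAVING, then count its rows

Corrected query:
SELECT COUNT(*) FROM (SELECT account FROM transactions GROUP BY account HAVING COUNT(*) >= 2)

Result:
COUNT(*)
--------
2       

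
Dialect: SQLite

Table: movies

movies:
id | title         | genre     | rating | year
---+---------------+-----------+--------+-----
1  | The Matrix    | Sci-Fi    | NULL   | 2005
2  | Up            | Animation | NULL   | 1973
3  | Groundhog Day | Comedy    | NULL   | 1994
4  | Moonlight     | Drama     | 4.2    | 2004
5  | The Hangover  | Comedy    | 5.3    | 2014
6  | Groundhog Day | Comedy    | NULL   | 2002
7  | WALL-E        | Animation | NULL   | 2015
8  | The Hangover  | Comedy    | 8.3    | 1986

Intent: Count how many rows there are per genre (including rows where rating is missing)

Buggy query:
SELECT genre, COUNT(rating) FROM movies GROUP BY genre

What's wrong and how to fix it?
Bug: COUNT(rating) skips NULLs, so groups with missing rating are undercounted

Fix: Replace COUNT(rating) with COUNT(*)

Corrected query:
SELECT genre, COUNT(*) FROM movies GROUP BY genre

Result:
genre     | COUNT(*)
----------+---------
Animation | 2       
Comedy    | 4       
Drama     | 1       
Sci-Fi    | 1       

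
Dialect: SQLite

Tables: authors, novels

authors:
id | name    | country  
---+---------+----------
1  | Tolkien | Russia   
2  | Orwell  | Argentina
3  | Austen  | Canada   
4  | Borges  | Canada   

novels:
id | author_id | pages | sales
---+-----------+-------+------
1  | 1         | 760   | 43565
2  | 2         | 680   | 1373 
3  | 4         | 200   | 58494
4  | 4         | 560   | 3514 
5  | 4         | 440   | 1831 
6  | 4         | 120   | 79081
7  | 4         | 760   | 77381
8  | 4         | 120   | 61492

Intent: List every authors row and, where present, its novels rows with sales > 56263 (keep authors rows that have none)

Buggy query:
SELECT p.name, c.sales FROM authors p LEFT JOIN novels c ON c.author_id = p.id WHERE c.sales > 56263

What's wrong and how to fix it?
Bug: A WHERE condition on the right-hand table after LEFT JOIN drops unmatched parents

Fix: Move the right-table condition into the ON clause so unmatched parents are kept

Corrected query:
SELECT p.name, c.sales FROM authors p LEFT JOIN novels c ON c.author_id = p.id AND c.sales > 56263

Result:
name    | sales
--------+------
Tolkien | NULL 
Orwell  | NULL 
Austen  | NULL 
Borges  | 58494
Borges  | 61492
Borges  | 77381
Borges  | 79081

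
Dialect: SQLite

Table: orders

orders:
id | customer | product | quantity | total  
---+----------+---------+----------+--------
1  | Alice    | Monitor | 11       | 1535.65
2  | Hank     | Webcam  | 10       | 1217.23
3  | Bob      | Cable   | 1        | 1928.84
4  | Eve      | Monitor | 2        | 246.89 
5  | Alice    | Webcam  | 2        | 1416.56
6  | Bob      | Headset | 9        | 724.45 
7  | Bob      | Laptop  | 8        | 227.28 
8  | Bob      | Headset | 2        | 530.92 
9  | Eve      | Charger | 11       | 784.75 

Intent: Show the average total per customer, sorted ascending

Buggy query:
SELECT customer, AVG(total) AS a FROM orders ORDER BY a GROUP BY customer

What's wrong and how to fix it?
Bug: GROUP BY must precede ORDER BY

Fix: Reorder: SELECT … FROM … GROUP BY … ORDER BY …

Corrected query:
SELECT customer, AVG(total) AS a FROM orders GROUP BY customer ORDER BY a

Result:
customer | a       
---------+---------
Eve      | 515.82  
Bob      | 852.8725
Hank     | 1217.23 
Alice    | 1476.105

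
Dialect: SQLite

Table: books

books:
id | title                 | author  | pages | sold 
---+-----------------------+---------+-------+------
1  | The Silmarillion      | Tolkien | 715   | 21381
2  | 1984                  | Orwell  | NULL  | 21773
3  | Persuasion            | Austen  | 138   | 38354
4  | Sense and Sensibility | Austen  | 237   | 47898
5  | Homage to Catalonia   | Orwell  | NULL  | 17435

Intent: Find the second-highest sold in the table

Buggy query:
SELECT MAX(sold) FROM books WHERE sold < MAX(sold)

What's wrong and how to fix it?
Bug: The inner MAX is an aggregate inside WHERE, which is not allowed

Fix: Put the inner MAX in a scalar subquery

Corrected query:
SELECT MAX(sold) FROM books WHERE sold < (SELECT MAX(sold) FROM books)

Result:
MAX(sold)
---------
38354    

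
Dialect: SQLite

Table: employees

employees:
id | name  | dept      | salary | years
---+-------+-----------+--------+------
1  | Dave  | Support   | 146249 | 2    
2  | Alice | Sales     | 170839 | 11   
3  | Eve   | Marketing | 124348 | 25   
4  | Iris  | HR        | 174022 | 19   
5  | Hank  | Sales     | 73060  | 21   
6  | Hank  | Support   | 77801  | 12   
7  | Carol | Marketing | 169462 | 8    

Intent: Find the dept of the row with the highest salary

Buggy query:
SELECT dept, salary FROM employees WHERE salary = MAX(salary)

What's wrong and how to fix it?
Bug: MAX(salary) is an aggregate and cannot be used directly in WHERE

Fix: Use a subquery: WHERE salary = (SELECT MAX(salary) FROM employees)

Corrected query:
SELECT dept, salary FROM employees WHERE salary = (SELECT MAX(salary) FROM employees)

Result:
dept | salary
-----+-------
HR   | 174022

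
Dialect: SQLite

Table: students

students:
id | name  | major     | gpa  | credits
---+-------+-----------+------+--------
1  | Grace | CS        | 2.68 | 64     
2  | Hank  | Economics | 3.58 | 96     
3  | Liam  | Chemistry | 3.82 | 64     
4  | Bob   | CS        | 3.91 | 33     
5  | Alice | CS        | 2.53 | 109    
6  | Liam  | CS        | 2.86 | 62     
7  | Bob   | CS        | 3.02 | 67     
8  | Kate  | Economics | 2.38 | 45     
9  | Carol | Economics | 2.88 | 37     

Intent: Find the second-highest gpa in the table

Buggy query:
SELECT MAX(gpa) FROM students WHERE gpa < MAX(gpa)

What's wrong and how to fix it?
Bug: MAX(gpa) on the right of the comparison is an aggregate-in-WHERE error

Fix: Compute the overall MAX in a subquery, then take MAX of rows below it

Corrected query:
SELECT MAX(gpa) FROM students WHERE gpa < (SELECT MAX(gpa) FROM students)

Result:
MAX(gpa)
--------
3.82    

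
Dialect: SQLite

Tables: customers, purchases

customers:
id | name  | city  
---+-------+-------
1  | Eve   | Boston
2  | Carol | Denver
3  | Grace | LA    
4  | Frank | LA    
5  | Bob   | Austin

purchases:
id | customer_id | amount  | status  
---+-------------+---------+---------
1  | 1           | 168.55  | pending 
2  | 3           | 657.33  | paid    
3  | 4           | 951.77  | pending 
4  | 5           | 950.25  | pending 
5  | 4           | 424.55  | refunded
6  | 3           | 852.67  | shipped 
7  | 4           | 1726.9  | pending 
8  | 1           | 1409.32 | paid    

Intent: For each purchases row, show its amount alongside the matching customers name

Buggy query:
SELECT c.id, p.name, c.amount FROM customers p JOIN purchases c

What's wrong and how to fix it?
Bug: Missing join condition: each purchases row is matched to all customers rows instead of just its own

Fix: Specify the join condition linking the foreign key to the parent id

Corrected query:
SELECT c.id, p.name, c.amount FROM customers p JOIN purchases c ON c.customer_id = p.id

Result:
id | name  | amount 
---+-------+--------
1  | Eve   | 168.55 
2  | Grace | 657.33 
3  | Frank | 951.77 
4  | Bob   | 950.25 
5  | Frank | 424.55 
6  | Grace | 852.67 
7  | Frank | 1726.9 
8  | Eve   | 1409.32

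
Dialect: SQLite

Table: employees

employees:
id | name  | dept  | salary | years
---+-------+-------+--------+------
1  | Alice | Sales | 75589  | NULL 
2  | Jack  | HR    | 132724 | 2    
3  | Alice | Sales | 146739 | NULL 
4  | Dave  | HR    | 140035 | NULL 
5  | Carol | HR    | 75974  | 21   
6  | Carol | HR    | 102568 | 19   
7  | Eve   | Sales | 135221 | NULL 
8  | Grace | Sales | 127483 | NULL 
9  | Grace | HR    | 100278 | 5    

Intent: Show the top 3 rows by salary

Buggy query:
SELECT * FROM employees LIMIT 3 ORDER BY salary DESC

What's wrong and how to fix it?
Bug: ORDER BY cannot follow LIMIT; LIMIT is the final clause

Fix: Sort with ORDER BY, then apply LIMIT

Corrected query:
SELECT * FROM employees ORDER BY salary DESC LIMIT 3

Result:
id | name  | dept  | salary | years
---+-------+-------+--------+------
3  | Alice | Sales | 146739 | NULL 
4  | Dave  | HR    | 140035 | NULL 
7  | Eve   | Sales | 135221 | NULL 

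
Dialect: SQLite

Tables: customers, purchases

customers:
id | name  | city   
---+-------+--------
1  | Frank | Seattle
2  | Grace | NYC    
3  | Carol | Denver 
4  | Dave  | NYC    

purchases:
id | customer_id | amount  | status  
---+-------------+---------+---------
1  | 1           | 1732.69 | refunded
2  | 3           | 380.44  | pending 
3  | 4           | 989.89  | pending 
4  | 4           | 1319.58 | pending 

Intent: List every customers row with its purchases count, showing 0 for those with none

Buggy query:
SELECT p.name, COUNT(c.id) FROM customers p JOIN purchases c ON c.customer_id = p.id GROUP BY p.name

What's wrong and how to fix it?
Bug: INNER JOIN drops customers rows that have no matching purchases rows

Fix: Use LEFT JOIN so parents without children still appear (COUNT(c.id) gives 0)

Corrected query:
SELECT p.name, COUNT(c.id) FROM customers p LEFT JOIN purchases c ON c.customer_id = p.id GROUP BY p.name

Result:
name  | COUNT(c.id)
------+------------
Carol | 1          
Dave  | 2          
Frank | 1          
Grace | 0          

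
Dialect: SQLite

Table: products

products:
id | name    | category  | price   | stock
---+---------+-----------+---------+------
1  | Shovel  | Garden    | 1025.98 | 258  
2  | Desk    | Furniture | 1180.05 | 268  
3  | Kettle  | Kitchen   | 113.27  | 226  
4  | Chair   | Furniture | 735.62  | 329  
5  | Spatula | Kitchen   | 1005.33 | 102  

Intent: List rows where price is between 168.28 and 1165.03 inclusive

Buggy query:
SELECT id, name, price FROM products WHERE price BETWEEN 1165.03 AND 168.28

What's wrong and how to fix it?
Bug: The bounds are reversed; BETWEEN a AND b requires a <= b to match anything

Fix: Swap the bounds so the smaller value comes first

Corrected query:
SELECT id, name, price FROM products WHERE price BETWEEN 168.28 AND 1165.03

Result:
id | name    | price  
---+---------+--------
1  | Shovel  | 1025.98
4  | Chair   | 735.62 
5  | Spatula | 1005.33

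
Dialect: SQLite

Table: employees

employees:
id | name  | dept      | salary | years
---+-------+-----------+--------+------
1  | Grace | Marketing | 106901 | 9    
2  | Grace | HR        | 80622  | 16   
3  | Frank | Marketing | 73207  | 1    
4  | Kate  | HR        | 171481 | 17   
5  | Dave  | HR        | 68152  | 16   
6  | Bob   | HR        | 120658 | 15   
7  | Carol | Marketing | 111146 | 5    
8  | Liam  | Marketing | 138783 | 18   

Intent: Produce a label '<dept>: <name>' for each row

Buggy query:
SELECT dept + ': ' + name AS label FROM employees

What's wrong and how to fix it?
Bug: SQLite uses || for string concatenation; + coerces text to numbers (yielding 0)

Fix: Replace + with || to concatenate text

Corrected query:
SELECT dept || ': ' || name AS label FROM employees

Result:
label           
----------------
Marketing: Grace
HR: Grace       
Marketing: Frank
HR: Kate        
HR: Dave        
HR: Bob         
Marketing: Carol
Marketing: Liam 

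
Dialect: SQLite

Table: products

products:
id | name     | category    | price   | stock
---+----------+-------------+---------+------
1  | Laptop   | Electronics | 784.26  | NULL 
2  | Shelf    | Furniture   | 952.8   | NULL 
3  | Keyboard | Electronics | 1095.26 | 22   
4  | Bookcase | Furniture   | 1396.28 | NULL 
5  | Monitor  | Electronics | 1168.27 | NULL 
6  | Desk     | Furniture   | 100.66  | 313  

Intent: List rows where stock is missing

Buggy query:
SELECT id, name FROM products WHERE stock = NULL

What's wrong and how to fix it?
Bug: '= NULL' is always unknown in SQL three-valued logic, so no rows match

Fix: Replace '= NULL' with 'IS NULL'

Corrected query:
SELECT id, name FROM products WHERE stock IS NULL

Result:
id | name    
---+---------
1  | Laptop  
2  | Shelf   
4  | Bookcase
5  | Monitor 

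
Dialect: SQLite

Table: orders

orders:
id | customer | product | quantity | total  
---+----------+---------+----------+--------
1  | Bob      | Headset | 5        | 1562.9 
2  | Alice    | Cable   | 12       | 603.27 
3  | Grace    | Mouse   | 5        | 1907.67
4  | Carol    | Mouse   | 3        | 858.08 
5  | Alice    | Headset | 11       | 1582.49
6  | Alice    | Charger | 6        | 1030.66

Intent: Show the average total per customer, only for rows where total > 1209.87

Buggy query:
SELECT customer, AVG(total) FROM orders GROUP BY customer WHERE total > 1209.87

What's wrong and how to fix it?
Bug: WHERE cannot follow GROUP BY

Fix: Move the WHERE clause before GROUP BY

Corrected query:
SELECT customer, AVG(total) FROM orders WHERE total > 1209.87 GROUP BY customer

Result:
customer | AVG(total)
---------+-----------
Alice    | 1582.49   
Bob      | 1562.9    
Grace    | 1907.67   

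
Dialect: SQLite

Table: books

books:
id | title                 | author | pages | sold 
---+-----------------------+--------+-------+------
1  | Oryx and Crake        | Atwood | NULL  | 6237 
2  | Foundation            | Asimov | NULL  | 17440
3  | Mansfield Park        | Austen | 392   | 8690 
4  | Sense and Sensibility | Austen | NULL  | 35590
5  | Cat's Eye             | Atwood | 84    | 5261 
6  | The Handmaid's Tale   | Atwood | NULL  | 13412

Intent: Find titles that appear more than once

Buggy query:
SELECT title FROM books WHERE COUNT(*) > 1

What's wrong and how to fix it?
Bug: WHERE can't reference COUNT(*); aggregates are computed after WHERE

Fix: GROUP BY title, then filter groups with HAVING COUNT(*) > 1

Corrected query:
SELECT title FROM books GROUP BY title HAVING COUNT(*) > 1

Result:
(no rows)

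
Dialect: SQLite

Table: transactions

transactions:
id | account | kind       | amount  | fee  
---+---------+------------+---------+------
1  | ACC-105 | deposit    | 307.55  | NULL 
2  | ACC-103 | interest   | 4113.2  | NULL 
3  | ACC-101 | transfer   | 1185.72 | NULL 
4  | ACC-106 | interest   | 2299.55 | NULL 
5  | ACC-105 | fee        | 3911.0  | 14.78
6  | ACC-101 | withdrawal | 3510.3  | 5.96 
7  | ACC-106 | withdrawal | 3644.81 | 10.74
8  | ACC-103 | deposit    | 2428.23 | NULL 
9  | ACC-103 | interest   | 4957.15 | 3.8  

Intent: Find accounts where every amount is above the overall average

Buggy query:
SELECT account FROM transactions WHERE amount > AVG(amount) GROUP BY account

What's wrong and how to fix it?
Bug: AVG() is an aggregate; it can't sit directly in WHERE

Fix: Use a subquery for AVG and a HAVING MIN(...) filter so the condition holds for every row in the group

Corrected query:
SELECT account FROM transactions GROUP BY account HAVING MIN(amount) > (SELECT AVG(amount) FROM transactions)

Result:
(no rows)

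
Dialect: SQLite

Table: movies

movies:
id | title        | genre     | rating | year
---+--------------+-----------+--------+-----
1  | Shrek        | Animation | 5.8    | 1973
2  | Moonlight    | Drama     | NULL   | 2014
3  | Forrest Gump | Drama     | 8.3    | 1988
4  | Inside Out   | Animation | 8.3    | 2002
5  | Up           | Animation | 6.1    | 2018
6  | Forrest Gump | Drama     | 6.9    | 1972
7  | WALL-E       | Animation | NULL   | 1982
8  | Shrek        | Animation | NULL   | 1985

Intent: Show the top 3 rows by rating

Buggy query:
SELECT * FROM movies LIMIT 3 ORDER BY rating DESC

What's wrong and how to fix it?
Bug: LIMIT must come after ORDER BY

Fix: Swap the clauses: ORDER BY first, then LIMIT

Corrected query:
SELECT * FROM movies ORDER BY rating DESC LIMIT 3

Result:
id | title        | genre     | rating | year
---+--------------+-----------+--------+-----
3  | Forrest Gump | Drama     | 8.3    | 1988
4  | Inside Out   | Animation | 8.3    | 2002
6  | Forrest Gump | Drama     | 6.9    | 1972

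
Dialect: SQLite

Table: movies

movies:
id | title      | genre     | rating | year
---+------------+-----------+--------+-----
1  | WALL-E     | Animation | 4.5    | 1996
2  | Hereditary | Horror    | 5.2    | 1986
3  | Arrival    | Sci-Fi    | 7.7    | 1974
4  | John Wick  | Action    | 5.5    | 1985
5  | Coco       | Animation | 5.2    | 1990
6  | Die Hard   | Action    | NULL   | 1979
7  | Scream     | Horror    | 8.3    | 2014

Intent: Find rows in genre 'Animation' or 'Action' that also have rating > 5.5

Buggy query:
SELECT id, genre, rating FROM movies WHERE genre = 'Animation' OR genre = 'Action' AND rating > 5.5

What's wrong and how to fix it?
Bug: AND binds tighter than OR, so this parses as genre = 'Animation' OR (genre = 'Action' AND rating > 5.5)

Fix: Add parentheses around the OR so the AND applies to both alternatives

Corrected query:
SELECT id, genre, rating FROM movies WHERE (genre = 'Animation' OR genre = 'Action') AND rating > 5.5

Result:
(no rows)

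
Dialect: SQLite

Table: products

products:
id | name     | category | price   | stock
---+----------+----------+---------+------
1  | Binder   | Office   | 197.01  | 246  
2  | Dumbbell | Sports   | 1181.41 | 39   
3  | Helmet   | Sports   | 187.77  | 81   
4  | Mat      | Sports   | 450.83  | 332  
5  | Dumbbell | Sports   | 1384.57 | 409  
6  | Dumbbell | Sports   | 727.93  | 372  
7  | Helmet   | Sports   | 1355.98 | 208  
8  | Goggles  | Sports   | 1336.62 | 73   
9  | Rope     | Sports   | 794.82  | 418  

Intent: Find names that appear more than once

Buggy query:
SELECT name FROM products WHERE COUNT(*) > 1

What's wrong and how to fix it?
Bug: COUNT(*) is an aggregate and cannot be used in WHERE

Fix: Group first, then use HAVING for the count condition

Corrected query:
SELECT name FROM products GROUP BY name HAVING COUNT(*) > 1

Result:
name    
--------
Dumbbell
Helmet  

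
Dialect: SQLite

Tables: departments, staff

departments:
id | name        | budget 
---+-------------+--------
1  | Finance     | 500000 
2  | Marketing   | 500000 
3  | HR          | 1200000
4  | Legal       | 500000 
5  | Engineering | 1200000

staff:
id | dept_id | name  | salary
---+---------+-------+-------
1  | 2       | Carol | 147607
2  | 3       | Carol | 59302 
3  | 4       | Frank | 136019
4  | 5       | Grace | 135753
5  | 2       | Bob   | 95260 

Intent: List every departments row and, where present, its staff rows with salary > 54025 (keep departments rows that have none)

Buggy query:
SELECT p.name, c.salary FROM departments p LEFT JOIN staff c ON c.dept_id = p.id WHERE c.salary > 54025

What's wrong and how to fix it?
Bug: Filtering c.salary in WHERE discards the NULL rows produced by LEFT JOIN, turning it into an inner join

Fix: Move the right-table condition into the ON clause so unmatched parents are kept

Corrected query:
SELECT p.name, c.salary FROM departments p LEFT JOIN staff c ON c.dept_id = p.id AND c.salary > 54025

Result:
name        | salary
------------+-------
Finance     | NULL  
Marketing   | 95260 
Marketing   | 147607
HR          | 59302 
Legal       | 136019
Engineering | 135753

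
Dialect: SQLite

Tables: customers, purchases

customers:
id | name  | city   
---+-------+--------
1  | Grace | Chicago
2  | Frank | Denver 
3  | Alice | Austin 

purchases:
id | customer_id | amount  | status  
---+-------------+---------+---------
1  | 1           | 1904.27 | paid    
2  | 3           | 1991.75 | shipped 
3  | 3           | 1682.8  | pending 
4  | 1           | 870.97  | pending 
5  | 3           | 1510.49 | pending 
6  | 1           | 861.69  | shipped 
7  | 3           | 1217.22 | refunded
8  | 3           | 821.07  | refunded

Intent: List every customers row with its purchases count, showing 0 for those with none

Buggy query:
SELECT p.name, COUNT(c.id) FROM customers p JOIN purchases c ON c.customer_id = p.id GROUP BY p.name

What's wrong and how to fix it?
Bug: INNER JOIN drops customers rows that have no matching purchases rows

Fix: Use LEFT JOIN so parents without children still appear (COUNT(c.id) gives 0)

Corrected query:
SELECT p.name, COUNT(c.id) FROM customers p LEFT JOIN purchases c ON c.customer_id = p.id GROUP BY p.name

Result:
name  | COUNT(c.id)
------+------------
Alice | 5          
Frank | 0          
Grace | 3          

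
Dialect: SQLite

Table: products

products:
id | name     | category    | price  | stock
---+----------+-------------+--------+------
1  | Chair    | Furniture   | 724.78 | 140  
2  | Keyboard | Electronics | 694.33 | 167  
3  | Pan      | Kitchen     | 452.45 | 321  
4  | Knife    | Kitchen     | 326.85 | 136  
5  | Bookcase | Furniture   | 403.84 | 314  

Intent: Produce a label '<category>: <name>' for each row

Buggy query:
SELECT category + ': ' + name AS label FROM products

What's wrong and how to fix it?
Bug: SQLite uses || for string concatenation; + coerces text to numbers (yielding 0)

Fix: Use the || operator for string concatenation

Corrected query:
SELECT category || ': ' || name AS label FROM products

Result:
label                
---------------------
Furniture: Chair     
Electronics: Keyboard
Kitchen: Pan         
Kitchen: Knife       
Furniture: Bookcase  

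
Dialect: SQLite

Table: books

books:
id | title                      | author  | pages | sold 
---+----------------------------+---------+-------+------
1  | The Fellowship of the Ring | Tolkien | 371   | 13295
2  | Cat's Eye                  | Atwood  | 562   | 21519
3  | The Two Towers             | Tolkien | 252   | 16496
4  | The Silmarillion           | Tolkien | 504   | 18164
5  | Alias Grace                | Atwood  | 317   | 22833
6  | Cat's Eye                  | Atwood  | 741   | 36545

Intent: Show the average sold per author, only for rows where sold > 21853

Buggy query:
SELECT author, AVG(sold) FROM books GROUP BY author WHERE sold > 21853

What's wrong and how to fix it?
Bug: WHERE cannot follow GROUP BY

Fix: Place WHERE between FROM and GROUP BY

Corrected query:
SELECT author, AVG(sold) FROM books WHERE sold > 21853 GROUP BY author

Result:
author | AVG(sold)
-------+----------
Atwood | 29689    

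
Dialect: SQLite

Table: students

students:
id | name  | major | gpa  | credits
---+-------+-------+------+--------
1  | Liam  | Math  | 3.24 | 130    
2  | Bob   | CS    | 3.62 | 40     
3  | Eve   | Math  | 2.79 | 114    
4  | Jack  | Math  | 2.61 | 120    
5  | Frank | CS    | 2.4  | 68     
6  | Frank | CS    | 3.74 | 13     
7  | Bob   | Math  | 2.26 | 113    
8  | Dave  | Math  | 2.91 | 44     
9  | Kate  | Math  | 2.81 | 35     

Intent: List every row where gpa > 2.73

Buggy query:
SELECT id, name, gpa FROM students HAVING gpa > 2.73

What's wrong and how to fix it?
Bug: This is a non-aggregate query (no GROUP BY, no aggregates), so in SQLite the HAVING clause is invalid here; a row-level condition belongs in WHERE

Fix: Use WHERE for row-level filtering

Corrected query:
SELECT id, name, gpa FROM students WHERE gpa > 2.73

Result:
id | name  | gpa 
---+-------+-----
1  | Liam  | 3.24
2  | Bob   | 3.62
3  | Eve   | 2.79
6  | Frank | 3.74
8  | Dave  | 2.91
9  | Kate  | 2.81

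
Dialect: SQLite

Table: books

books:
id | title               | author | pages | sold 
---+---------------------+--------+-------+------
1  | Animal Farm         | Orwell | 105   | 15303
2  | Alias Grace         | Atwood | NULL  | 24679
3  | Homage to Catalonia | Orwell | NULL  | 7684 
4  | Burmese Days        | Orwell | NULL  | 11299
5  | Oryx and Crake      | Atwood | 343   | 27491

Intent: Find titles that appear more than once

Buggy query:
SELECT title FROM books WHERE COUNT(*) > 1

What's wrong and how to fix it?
Bug: WHERE can't reference COUNT(*); aggregates are computed after WHERE

Fix: Group first, then use HAVING for the count condition

Corrected query:
SELECT title FROM books GROUP BY title HAVING COUNT(*) > 1

Result:
(no rows)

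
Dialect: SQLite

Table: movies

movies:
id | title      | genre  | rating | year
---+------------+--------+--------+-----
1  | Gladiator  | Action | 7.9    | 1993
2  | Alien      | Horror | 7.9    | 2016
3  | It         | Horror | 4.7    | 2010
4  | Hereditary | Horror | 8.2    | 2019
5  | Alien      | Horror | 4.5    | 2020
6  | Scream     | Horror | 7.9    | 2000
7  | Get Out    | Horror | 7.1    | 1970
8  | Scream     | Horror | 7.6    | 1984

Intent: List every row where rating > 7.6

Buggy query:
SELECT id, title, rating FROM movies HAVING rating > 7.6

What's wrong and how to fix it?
Bug: This is a non-aggregate query (no GROUP BY, no aggregates), so in SQLite the HAVING clause is invalid here; a row-level condition belongs in WHERE

Fix: Replace HAVING with WHERE since the condition applies to individual rows

Corrected query:
SELECT id, title, rating FROM movies WHERE rating > 7.6

Result:
id | title      | rating
---+------------+-------
1  | Gladiator  | 7.9   
2  | Alien      | 7.9   
4  | Hereditary | 8.2   
6  | Scream     | 7.9   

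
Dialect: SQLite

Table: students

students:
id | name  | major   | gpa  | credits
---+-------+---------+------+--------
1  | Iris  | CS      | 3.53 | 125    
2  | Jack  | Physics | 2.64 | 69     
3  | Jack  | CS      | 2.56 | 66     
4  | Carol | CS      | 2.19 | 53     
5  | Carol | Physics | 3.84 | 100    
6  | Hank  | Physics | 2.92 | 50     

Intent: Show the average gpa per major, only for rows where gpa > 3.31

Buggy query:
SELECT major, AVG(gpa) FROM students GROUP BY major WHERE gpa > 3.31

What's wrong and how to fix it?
Bug: Row-level WHERE must come before GROUP BY in the clause order

Fix: Move the WHERE clause before GROUP BY

Corrected query:
SELECT major, AVG(gpa) FROM students WHERE gpa > 3.31 GROUP BY major

Result:
major   | AVG(gpa)
--------+---------
CS      | 3.53    
Physics | 3.84    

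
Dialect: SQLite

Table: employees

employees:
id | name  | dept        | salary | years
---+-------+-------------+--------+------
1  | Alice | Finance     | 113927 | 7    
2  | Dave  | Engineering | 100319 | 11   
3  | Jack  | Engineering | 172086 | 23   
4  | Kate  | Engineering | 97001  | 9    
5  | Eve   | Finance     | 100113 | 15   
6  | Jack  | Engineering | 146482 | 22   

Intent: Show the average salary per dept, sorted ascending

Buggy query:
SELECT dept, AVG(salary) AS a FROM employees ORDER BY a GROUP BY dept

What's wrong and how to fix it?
Bug: GROUP BY must precede ORDER BY

Fix: Reorder: SELECT … FROM … GROUP BY … ORDER BY …

Corrected query:
SELECT dept, AVG(salary) AS a FROM employees GROUP BY dept ORDER BY a

Result:
dept        | a     
------------+-------
Finance     | 107020
Engineering | 128972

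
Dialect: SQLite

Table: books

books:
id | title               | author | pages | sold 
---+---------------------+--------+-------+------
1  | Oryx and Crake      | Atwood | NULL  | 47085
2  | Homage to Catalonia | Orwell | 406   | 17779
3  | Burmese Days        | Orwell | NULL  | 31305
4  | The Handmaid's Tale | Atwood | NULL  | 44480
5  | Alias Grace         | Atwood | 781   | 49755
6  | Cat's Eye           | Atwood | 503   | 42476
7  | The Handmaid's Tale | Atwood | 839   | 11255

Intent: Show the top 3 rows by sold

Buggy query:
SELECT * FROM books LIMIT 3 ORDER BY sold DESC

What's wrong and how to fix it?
Bug: ORDER BY cannot follow LIMIT; LIMIT is the final clause

Fix: Swap the clauses: ORDER BY first, then LIMIT

Corrected query:
SELECT * FROM books ORDER BY sold DESC LIMIT 3

Result:
id | title               | author | pages | sold 
---+---------------------+--------+-------+------
5  | Alias Grace         | Atwood | 781   | 49755
1  | Oryx and Crake      | Atwood | NULL  | 47085
4  | The Handmaid's Tale | Atwood | NULL  | 44480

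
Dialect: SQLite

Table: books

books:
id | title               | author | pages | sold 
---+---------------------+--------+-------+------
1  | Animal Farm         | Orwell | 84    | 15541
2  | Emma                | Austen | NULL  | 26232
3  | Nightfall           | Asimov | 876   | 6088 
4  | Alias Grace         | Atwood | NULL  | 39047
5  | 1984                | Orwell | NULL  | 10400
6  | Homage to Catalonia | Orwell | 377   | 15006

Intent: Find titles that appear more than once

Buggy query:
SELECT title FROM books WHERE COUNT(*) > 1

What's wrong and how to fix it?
Bug: WHERE can't reference COUNT(*); aggregates are computed after WHERE

Fix: GROUP BY title, then filter groups with HAVING COUNT(*) > 1

Corrected query:
SELECT title FROM books GROUP BY title HAVING COUNT(*) > 1

Result:
(no rows)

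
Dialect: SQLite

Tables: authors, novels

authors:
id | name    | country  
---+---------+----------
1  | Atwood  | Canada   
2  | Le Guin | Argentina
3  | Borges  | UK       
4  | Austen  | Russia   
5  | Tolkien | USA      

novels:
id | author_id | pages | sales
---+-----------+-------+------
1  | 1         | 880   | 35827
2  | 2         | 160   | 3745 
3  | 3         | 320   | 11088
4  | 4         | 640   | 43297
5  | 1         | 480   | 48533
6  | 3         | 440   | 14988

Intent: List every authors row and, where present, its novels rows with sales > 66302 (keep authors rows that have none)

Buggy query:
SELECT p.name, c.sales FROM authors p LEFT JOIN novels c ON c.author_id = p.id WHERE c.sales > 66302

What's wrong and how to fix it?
Bug: Filtering c.sales in WHERE discards the NULL rows produced by LEFT JOIN, turning it into an inner join

Fix: Put 'c.sales > 66302' in the JOIN's ON clause instead of WHERE

Corrected query:
SELECT p.name, c.sales FROM authors p LEFT JOIN novels c ON c.author_id = p.id AND c.sales > 66302

Result:
name    | sales
--------+------
Atwood  | NULL 
Le Guin | NULL 
Borges  | NULL 
Austen  | NULL 
Tolkien | NULL 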